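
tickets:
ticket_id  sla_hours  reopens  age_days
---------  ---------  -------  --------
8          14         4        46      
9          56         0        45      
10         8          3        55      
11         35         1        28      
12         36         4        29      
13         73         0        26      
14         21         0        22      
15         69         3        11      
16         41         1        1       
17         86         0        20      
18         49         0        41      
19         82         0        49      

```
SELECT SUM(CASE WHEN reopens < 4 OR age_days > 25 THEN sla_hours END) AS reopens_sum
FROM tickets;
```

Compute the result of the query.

ticket_id=8: ✓ → 14
ticket_id=9: ✓ → 56
ticket_id=10: ✓ → 8
ticket_id=11: ✓ → 35
ticket_id=12: ✓ → 36
ticket_id=13: ✓ → 73
ticket_id=14: ✓ → 21
ticket_id=15: ✓ → 69
ticket_id=16: ✓ → 41
ticket_id=17: ✓ → 86
ticket_id=18: ✓ → 49
ticket_id=19: ✓ → 82
reopens_sum = 14 + 56 + 8 + 35 + 36 + 73 + 21 + 69 + 41 + 86 + 49 + 82 = 570

570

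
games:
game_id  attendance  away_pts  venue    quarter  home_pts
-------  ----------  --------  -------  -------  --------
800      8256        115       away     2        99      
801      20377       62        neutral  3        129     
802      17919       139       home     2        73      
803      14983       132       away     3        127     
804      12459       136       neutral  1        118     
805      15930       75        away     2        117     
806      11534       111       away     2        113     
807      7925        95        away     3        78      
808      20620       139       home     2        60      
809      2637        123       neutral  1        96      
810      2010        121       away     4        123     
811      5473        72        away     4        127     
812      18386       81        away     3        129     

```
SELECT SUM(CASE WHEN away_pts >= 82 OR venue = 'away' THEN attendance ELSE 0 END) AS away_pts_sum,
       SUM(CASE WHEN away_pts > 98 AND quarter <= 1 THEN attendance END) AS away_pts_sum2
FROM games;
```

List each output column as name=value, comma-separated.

away_pts_sum=138132, away_pts_sum2=15096

[away_pts_sum: away_pts >= 82 OR venue = 'away']
game_id=800: ✓ → 8256
game_id=801: ✗
game_id=802: ✓ → 17919
game_id=803: ✓ → 14983
game_id=804: ✓ → 12459
game_id=805: ✓ → 15930
game_id=806: ✓ → 11534
game_id=807: ✓ → 7925
game_id=808: ✓ → 20620
game_id=809: ✓ → 2637
game_id=810: ✓ → 2010
game_id=811: ✓ → 5473
game_id=812: ✓ → 18386
away_pts_sum = 8256 + 17919 + 14983 + 12459 + 15930 + 11534 + 7925 + 20620 + 2637 + 2010 + 5473 + 18386 = 138132
—
[away_pts_sum2: away_pts > 98 AND quarter <= 1]
game_id=800: ✗
game_id=801: ✗
game_id=802: ✗
game_id=803: ✗
game_id=804: ✓ → 12459
game_id=805: ✗
game_id=806: ✗
game_id=807: ✗
game_id=808: ✗
game_id=809: ✓ → 2637
game_id=810: ✗
game_id=811: ✗
game_id=812: ✗
away_pts_sum2 = 12459 + 2637 = 15096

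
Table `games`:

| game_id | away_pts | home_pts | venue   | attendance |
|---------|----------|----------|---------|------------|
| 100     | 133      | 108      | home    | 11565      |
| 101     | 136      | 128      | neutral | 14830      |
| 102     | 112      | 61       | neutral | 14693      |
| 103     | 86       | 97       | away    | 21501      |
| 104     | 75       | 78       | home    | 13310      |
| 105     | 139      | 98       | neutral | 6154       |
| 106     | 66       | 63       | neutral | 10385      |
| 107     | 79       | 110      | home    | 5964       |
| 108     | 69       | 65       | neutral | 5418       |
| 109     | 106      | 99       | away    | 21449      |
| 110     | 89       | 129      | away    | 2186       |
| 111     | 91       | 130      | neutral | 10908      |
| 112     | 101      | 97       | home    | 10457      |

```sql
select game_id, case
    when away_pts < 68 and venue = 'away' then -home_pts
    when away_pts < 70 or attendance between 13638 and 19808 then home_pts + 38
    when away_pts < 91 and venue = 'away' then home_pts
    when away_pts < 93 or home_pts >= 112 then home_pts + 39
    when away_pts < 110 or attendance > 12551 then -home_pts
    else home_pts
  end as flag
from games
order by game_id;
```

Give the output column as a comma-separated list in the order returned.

game_id=100: ELSE → 108
game_id=101: away_pts < 70 or attendance between 13638 and 19808 → 166
game_id=102: away_pts < 70 or attendance between 13638 and 19808 → 99
game_id=103: away_pts < 91 and venue = 'away' → 97
game_id=104: away_pts < 93 or home_pts >= 112 → 117
game_id=105: ELSE → 98
game_id=106: away_pts < 70 or attendance between 13638 and 19808 → 101
game_id=107: away_pts < 93 or home_pts >= 112 → 149
game_id=108: away_pts < 70 or attendance between 13638 and 19808 → 103
game_id=109: away_pts < 110 or attendance > 12551 → -99
game_id=110: away_pts < 91 and venue = 'away' → 129
game_id=111: away_pts < 93 or home_pts >= 112 → 169
game_id=112: away_pts < 110 or attendance > 12551 → -97

108, 166, 99, 97, 117, 98, 101, 149, 103, -99, 129, 169, -97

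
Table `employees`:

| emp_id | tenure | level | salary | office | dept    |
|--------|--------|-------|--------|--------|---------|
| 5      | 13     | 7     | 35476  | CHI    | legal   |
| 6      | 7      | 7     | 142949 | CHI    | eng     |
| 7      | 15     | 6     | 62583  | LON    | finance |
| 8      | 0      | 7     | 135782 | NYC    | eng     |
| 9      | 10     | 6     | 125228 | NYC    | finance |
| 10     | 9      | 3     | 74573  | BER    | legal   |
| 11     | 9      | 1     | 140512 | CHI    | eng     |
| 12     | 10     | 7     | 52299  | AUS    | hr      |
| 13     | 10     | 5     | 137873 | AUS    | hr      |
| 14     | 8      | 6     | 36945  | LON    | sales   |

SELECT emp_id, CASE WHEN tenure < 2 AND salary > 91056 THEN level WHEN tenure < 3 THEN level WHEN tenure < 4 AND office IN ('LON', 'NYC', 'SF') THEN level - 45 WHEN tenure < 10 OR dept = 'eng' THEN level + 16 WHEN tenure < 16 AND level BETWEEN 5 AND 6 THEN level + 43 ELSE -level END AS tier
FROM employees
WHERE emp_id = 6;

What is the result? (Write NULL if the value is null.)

23

emp_id = 6: tenure=7, level=7, salary=142949, office=CHI, dept=eng.
tenure < 2 AND salary > 91056 → false
tenure < 3 → false
tenure < 4 AND office IN ('LON', 'NYC', 'SF') → false
tenure < 10 OR dept = 'eng' → true → 23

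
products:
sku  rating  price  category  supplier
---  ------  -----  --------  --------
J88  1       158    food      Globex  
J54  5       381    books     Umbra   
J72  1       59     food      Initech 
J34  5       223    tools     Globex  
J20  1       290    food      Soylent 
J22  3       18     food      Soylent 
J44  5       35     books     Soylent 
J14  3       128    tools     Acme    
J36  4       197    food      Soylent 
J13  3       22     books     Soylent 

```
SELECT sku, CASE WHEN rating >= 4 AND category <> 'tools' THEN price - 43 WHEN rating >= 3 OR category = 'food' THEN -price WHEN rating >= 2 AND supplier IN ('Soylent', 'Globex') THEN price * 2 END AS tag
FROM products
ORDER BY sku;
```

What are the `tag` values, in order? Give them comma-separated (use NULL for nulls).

-22, -128, -290, -18, -223, 154, -8, 338, -59, -158

sku=J13: rating >= 3 OR category = 'food' → -22
sku=J14: rating >= 3 OR category = 'food' → -128
sku=J20: rating >= 3 OR category = 'food' → -290
sku=J22: rating >= 3 OR category = 'food' → -18
sku=J34: rating >= 3 OR category = 'food' → -223
sku=J36: rating >= 4 AND category <> 'tools' → 154
sku=J44: rating >= 4 AND category <> 'tools' → -8
sku=J54: rating >= 4 AND category <> 'tools' → 338
sku=J72: rating >= 3 OR category = 'food' → -59
sku=J88: rating >= 3 OR category = 'food' → -158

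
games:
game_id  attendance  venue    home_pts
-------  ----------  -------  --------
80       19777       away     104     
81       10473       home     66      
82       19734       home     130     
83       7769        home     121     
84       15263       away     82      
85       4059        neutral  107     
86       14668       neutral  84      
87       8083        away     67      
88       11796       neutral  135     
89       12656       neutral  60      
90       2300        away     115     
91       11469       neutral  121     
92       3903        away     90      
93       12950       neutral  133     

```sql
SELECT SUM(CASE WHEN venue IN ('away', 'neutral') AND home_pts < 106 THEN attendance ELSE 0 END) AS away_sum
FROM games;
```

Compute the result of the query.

game_id=80: ✓ → 19777
game_id=81: ✗
game_id=82: ✗
game_id=83: ✗
game_id=84: ✓ → 15263
game_id=85: ✗
game_id=86: ✓ → 14668
game_id=87: ✓ → 8083
game_id=88: ✗
game_id=89: ✓ → 12656
game_id=90: ✗
game_id=91: ✗
game_id=92: ✓ → 3903
game_id=93: ✗
away_sum = 19777 + 15263 + 14668 + 8083 + 12656 + 3903 = 74350

74350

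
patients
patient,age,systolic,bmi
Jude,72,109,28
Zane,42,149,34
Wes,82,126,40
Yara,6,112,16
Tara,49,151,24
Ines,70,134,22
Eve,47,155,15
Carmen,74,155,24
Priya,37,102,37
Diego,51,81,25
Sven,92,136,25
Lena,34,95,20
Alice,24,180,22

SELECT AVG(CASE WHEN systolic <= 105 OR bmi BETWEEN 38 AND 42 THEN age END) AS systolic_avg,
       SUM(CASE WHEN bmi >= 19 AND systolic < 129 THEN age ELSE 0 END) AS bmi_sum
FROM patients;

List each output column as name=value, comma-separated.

systolic_avg=51, bmi_sum=276

[systolic_avg: systolic <= 105 OR bmi BETWEEN 38 AND 42]
patient=Jude: ✗
patient=Zane: ✗
patient=Wes: ✓ → 82
patient=Yara: ✗
patient=Tara: ✗
patient=Ines: ✗
patient=Eve: ✗
patient=Carmen: ✗
patient=Priya: ✓ → 37
patient=Diego: ✓ → 51
patient=Sven: ✗
patient=Lena: ✓ → 34
patient=Alice: ✗
systolic_avg = (82 + 37 + 51 + 34) / 4 = 51
—
[bmi_sum: bmi >= 19 AND systolic < 129]
patient=Jude: ✓ → 72
patient=Zane: ✗
patient=Wes: ✓ → 82
patient=Yara: ✗
patient=Tara: ✗
patient=Ines: ✗
patient=Eve: ✗
patient=Carmen: ✗
patient=Priya: ✓ → 37
patient=Diego: ✓ → 51
patient=Sven: ✗
patient=Lena: ✓ → 34
patient=Alice: ✗
bmi_sum = 72 + 82 + 37 + 51 + 34 = 276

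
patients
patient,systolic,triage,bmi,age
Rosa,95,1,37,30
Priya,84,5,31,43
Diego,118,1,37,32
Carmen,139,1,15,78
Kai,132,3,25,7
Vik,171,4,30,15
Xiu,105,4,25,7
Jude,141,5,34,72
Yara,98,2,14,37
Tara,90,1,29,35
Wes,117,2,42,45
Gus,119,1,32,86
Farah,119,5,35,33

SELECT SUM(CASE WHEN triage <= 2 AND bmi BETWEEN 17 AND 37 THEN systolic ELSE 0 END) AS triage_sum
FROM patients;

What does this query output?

patient=Rosa: ✓ → 95
patient=Priya: ✗
patient=Diego: ✓ → 118
patient=Carmen: ✗
patient=Kai: ✗
patient=Vik: ✗
patient=Xiu: ✗
patient=Jude: ✗
patient=Yara: ✗
patient=Tara: ✓ → 90
patient=Wes: ✗
patient=Gus: ✓ → 119
patient=Farah: ✗
triage_sum = 95 + 118 + 90 + 119 = 422

422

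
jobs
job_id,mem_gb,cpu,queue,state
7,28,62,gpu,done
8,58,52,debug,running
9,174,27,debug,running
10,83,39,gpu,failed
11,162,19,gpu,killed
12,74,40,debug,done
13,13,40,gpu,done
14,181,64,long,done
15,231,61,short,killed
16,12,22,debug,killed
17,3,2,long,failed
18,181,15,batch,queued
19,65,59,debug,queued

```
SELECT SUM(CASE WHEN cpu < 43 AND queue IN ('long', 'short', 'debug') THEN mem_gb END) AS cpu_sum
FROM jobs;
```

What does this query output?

job_id=7: ✗
job_id=8: ✗
job_id=9: ✓ → 174
job_id=10: ✗
job_id=11: ✗
job_id=12: ✓ → 74
job_id=13: ✗
job_id=14: ✗
job_id=15: ✗
job_id=16: ✓ → 12
job_id=17: ✓ → 3
job_id=18: ✗
job_id=19: ✗
cpu_sum = 174 + 74 + 12 + 3 = 263

263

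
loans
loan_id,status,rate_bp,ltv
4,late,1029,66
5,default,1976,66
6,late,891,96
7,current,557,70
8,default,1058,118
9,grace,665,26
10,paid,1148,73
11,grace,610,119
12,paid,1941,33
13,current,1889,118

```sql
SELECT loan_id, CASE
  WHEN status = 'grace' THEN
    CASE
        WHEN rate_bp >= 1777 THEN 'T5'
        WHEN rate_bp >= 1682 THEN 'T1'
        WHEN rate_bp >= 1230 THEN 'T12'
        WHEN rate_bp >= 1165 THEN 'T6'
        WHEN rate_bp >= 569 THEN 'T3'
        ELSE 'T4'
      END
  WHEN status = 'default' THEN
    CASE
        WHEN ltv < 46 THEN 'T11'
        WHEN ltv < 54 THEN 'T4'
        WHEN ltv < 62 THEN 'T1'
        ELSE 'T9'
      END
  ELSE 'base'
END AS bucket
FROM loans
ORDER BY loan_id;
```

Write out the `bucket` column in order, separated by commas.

loan_id=4: status='late' → outer ELSE → base
loan_id=5: status='default' → inner[ELSE] → T9
loan_id=6: status='late' → outer ELSE → base
loan_id=7: status='current' → outer ELSE → base
loan_id=8: status='default' → inner[ELSE] → T9
loan_id=9: status='grace' → inner[rate_bp >= 569] → T3
loan_id=10: status='paid' → outer ELSE → base
loan_id=11: status='grace' → inner[rate_bp >= 569] → T3
loan_id=12: status='paid' → outer ELSE → base
loan_id=13: status='current' → outer ELSE → base

base, T9, base, base, T9, T3, base, T3, base, base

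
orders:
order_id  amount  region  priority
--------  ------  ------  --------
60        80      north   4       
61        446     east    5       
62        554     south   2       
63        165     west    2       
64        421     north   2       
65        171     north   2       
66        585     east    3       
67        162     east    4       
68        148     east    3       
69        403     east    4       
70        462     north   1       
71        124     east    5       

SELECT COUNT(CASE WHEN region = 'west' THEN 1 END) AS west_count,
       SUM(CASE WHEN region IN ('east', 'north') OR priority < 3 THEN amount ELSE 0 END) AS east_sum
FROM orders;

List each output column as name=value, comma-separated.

[west_count: region = 'west']
order_id=60: ✗
order_id=61: ✗
order_id=62: ✗
order_id=63: ✓ → 1
order_id=64: ✗
order_id=65: ✗
order_id=66: ✗
order_id=67: ✗
order_id=68: ✗
order_id=69: ✗
order_id=70: ✗
order_id=71: ✗
west_count = COUNT(1) = 1
—
[east_sum: region IN ('east', 'north') OR priority < 3]
order_id=60: ✓ → 80
order_id=61: ✓ → 446
order_id=62: ✓ → 554
order_id=63: ✓ → 165
order_id=64: ✓ → 421
order_id=65: ✓ → 171
order_id=66: ✓ → 585
order_id=67: ✓ → 162
order_id=68: ✓ → 148
order_id=69: ✓ → 403
order_id=70: ✓ → 462
order_id=71: ✓ → 124
east_sum = 80 + 446 + 554 + 165 + 421 + 171 + 585 + 162 + 148 + 403 + 462 + 124 = 3721

west_count=1, east_sum=3721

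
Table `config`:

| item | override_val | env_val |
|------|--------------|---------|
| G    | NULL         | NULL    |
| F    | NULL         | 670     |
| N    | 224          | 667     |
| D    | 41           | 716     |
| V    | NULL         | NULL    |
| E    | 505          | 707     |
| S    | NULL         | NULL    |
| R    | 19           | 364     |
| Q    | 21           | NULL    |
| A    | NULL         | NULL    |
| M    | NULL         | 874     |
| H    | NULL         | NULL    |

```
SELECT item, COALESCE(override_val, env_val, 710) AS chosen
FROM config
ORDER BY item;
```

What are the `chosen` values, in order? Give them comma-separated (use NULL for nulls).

item=A: override_val=NULL, env_val=NULL, → literal 710 → 710
item=D: override_val=41 → 41
item=E: override_val=505 → 505
item=F: override_val=NULL, env_val=670 → 670
item=G: override_val=NULL, env_val=NULL, → literal 710 → 710
item=H: override_val=NULL, env_val=NULL, → literal 710 → 710
item=M: override_val=NULL, env_val=874 → 874
item=N: override_val=224 → 224
item=Q: override_val=21 → 21
item=R: override_val=19 → 19
item=S: override_val=NULL, env_val=NULL, → literal 710 → 710
item=V: override_val=NULL, env_val=NULL, → literal 710 → 710

710, 41, 505, 670, 710, 710, 874, 224, 21, 19, 710, 710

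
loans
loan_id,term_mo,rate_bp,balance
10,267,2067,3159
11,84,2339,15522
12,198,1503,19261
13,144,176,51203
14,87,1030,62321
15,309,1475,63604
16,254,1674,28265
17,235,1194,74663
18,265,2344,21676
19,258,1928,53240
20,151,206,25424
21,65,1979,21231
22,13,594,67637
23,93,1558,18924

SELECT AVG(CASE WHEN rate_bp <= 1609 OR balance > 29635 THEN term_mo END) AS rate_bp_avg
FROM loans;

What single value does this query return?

loan_id=10: ✗
loan_id=11: ✗
loan_id=12: ✓ → 198
loan_id=13: ✓ → 144
loan_id=14: ✓ → 87
loan_id=15: ✓ → 309
loan_id=16: ✗
loan_id=17: ✓ → 235
loan_id=18: ✗
loan_id=19: ✓ → 258
loan_id=20: ✓ → 151
loan_id=21: ✗
loan_id=22: ✓ → 13
loan_id=23: ✓ → 93
rate_bp_avg = (198 + 144 + 87 + 309 + 235 + 258 + 151 + 13 + 93) / 9 = 165.3333333333

165.3333333333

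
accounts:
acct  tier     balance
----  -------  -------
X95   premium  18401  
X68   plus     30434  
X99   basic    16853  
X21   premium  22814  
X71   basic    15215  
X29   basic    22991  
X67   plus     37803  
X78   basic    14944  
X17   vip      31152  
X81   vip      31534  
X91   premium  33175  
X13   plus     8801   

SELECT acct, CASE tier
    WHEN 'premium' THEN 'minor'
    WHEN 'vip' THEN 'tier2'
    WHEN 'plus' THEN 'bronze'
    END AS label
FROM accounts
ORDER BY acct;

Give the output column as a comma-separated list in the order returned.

bronze, tier2, minor, NULL, bronze, bronze, NULL, NULL, tier2, minor, minor, NULL

acct=X13: tier='plus' → bronze
acct=X17: tier='vip' → tier2
acct=X21: tier='premium' → minor
acct=X29: (no match → NULL) → NULL
acct=X67: tier='plus' → bronze
acct=X68: tier='plus' → bronze
acct=X71: (no match → NULL) → NULL
acct=X78: (no match → NULL) → NULL
acct=X81: tier='vip' → tier2
acct=X91: tier='premium' → minor
acct=X95: tier='premium' → minor
acct=X99: (no match → NULL) → NULL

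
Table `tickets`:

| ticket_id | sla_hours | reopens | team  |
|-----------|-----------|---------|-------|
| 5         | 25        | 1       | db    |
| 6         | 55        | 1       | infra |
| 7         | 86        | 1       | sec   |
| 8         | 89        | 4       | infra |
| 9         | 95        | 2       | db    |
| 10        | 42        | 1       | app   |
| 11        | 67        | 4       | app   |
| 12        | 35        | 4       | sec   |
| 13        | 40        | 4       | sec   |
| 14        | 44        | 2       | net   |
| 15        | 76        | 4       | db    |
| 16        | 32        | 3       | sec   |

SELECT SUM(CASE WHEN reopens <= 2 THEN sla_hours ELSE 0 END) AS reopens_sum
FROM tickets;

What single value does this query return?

347

ticket_id=5: ✓ → 25
ticket_id=6: ✓ → 55
ticket_id=7: ✓ → 86
ticket_id=8: ✗
ticket_id=9: ✓ → 95
ticket_id=10: ✓ → 42
ticket_id=11: ✗
ticket_id=12: ✗
ticket_id=13: ✗
ticket_id=14: ✓ → 44
ticket_id=15: ✗
ticket_id=16: ✗
reopens_sum = 25 + 55 + 86 + 95 + 42 + 44 = 347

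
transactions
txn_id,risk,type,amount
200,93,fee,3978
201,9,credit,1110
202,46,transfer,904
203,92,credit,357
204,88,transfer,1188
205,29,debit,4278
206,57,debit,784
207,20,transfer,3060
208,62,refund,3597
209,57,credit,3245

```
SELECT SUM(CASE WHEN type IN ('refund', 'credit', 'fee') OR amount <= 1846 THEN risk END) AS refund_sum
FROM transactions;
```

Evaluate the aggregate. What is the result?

txn_id=200: ✓ → 93
txn_id=201: ✓ → 9
txn_id=202: ✓ → 46
txn_id=203: ✓ → 92
txn_id=204: ✓ → 88
txn_id=205: ✗
txn_id=206: ✓ → 57
txn_id=207: ✗
txn_id=208: ✓ → 62
txn_id=209: ✓ → 57
refund_sum = 93 + 9 + 46 + 92 + 88 + 57 + 62 + 57 = 504

504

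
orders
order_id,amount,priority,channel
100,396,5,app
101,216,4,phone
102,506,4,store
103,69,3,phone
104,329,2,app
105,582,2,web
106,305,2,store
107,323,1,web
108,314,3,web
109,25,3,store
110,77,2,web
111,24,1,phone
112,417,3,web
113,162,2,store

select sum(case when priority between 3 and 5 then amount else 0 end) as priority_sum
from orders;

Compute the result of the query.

1943

order_id=100: ✓ → 396
order_id=101: ✓ → 216
order_id=102: ✓ → 506
order_id=103: ✓ → 69
order_id=104: ✗
order_id=105: ✗
order_id=106: ✗
order_id=107: ✗
order_id=108: ✓ → 314
order_id=109: ✓ → 25
order_id=110: ✗
order_id=111: ✗
order_id=112: ✓ → 417
order_id=113: ✗
priority_sum = 396 + 216 + 506 + 69 + 314 + 25 + 417 = 1943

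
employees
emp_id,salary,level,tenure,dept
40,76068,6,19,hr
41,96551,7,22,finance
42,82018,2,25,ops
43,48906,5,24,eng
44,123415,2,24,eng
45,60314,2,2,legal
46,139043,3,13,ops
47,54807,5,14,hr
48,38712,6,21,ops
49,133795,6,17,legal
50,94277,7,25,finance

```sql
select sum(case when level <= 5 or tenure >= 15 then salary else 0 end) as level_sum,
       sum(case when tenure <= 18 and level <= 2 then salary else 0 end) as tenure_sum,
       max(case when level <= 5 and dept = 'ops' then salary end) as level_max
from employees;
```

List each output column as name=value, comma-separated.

level_sum=947906, tenure_sum=60314, level_max=139043

[level_sum: level <= 5 or tenure >= 15]
emp_id=40: ✓ → 76068
emp_id=41: ✓ → 96551
emp_id=42: ✓ → 82018
emp_id=43: ✓ → 48906
emp_id=44: ✓ → 123415
emp_id=45: ✓ → 60314
emp_id=46: ✓ → 139043
emp_id=47: ✓ → 54807
emp_id=48: ✓ → 38712
emp_id=49: ✓ → 133795
emp_id=50: ✓ → 94277
level_sum = 76068 + 96551 + 82018 + 48906 + 123415 + 60314 + 139043 + 54807 + 38712 + 133795 + 94277 = 947906
—
[tenure_sum: tenure <= 18 and level <= 2]
emp_id=40: ✗
emp_id=41: ✗
emp_id=42: ✗
emp_id=43: ✗
emp_id=44: ✗
emp_id=45: ✓ → 60314
emp_id=46: ✗
emp_id=47: ✗
emp_id=48: ✗
emp_id=49: ✗
emp_id=50: ✗
tenure_sum = 60314
—
[level_max: level <= 5 and dept = 'ops']
emp_id=40: ✗
emp_id=41: ✗
emp_id=42: ✓ → 82018
emp_id=43: ✗
emp_id=44: ✗
emp_id=45: ✗
emp_id=46: ✓ → 139043
emp_id=47: ✗
emp_id=48: ✗
emp_id=49: ✗
emp_id=50: ✗
level_max = MAX(82018, 139043) = 139043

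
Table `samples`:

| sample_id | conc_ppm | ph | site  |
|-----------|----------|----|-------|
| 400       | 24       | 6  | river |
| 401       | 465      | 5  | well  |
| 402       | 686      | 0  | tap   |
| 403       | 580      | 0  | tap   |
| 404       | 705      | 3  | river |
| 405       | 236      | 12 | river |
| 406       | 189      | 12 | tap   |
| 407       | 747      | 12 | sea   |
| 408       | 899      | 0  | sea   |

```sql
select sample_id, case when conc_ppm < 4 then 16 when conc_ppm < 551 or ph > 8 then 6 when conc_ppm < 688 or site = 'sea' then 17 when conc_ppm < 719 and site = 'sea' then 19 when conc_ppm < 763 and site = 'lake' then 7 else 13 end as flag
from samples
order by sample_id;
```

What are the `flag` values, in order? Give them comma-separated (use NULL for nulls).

sample_id=400: conc_ppm < 551 or ph > 8 → 6
sample_id=401: conc_ppm < 551 or ph > 8 → 6
sample_id=402: conc_ppm < 688 or site = 'sea' → 17
sample_id=403: conc_ppm < 688 or site = 'sea' → 17
sample_id=404: ELSE → 13
sample_id=405: conc_ppm < 551 or ph > 8 → 6
sample_id=406: conc_ppm < 551 or ph > 8 → 6
sample_id=407: conc_ppm < 551 or ph > 8 → 6
sample_id=408: conc_ppm < 688 or site = 'sea' → 17

6, 6, 17, 17, 13, 6, 6, 6, 17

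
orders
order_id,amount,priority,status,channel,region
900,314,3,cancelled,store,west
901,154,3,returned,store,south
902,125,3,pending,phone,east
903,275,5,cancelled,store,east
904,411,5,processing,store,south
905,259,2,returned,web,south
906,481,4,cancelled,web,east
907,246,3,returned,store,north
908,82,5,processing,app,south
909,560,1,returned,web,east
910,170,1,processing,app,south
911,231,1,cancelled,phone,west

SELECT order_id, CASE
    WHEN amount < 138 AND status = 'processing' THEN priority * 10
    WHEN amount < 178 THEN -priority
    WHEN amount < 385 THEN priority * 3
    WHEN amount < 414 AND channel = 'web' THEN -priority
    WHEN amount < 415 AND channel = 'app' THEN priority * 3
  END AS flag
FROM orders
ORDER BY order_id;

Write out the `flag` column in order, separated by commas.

9, -3, -3, 15, NULL, 6, NULL, 9, 50, NULL, -1, 3

order_id=900: amount < 385 → 9
order_id=901: amount < 178 → -3
order_id=902: amount < 178 → -3
order_id=903: amount < 385 → 15
order_id=904: (no match → NULL) → NULL
order_id=905: amount < 385 → 6
order_id=906: (no match → NULL) → NULL
order_id=907: amount < 385 → 9
order_id=908: amount < 138 AND status = 'processing' → 50
order_id=909: (no match → NULL) → NULL
order_id=910: amount < 178 → -1
order_id=911: amount < 385 → 3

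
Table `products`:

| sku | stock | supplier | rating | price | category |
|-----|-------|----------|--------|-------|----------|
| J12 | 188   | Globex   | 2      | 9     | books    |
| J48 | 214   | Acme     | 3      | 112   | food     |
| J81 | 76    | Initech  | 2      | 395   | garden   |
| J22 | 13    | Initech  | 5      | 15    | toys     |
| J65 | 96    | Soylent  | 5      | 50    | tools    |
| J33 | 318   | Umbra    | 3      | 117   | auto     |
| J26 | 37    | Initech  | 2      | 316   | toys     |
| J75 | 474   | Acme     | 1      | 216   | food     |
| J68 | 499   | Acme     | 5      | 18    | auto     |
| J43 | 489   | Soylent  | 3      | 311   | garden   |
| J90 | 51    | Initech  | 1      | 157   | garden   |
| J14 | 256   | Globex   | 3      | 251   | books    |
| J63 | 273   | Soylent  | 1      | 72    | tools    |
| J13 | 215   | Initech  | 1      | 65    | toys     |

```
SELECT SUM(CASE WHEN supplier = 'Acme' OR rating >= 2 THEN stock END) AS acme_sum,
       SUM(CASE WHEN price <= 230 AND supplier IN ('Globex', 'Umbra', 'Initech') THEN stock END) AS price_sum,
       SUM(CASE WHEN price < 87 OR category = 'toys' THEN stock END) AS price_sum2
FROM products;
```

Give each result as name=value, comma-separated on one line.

acme_sum=2660, price_sum=785, price_sum2=1321

[acme_sum: supplier = 'Acme' OR rating >= 2]
sku=J12: ✓ → 188
sku=J48: ✓ → 214
sku=J81: ✓ → 76
sku=J22: ✓ → 13
sku=J65: ✓ → 96
sku=J33: ✓ → 318
sku=J26: ✓ → 37
sku=J75: ✓ → 474
sku=J68: ✓ → 499
sku=J43: ✓ → 489
sku=J90: ✗
sku=J14: ✓ → 256
sku=J63: ✗
sku=J13: ✗
acme_sum = 188 + 214 + 76 + 13 + 96 + 318 + 37 + 474 + 499 + 489 + 256 = 2660
—
[price_sum: price <= 230 AND supplier IN ('Globex', 'Umbra', 'Initech')]
sku=J12: ✓ → 188
sku=J48: ✗
sku=J81: ✗
sku=J22: ✓ → 13
sku=J65: ✗
sku=J33: ✓ → 318
sku=J26: ✗
sku=J75: ✗
sku=J68: ✗
sku=J43: ✗
sku=J90: ✓ → 51
sku=J14: ✗
sku=J63: ✗
sku=J13: ✓ → 215
price_sum = 188 + 13 + 318 + 51 + 215 = 785
—
[price_sum2: price < 87 OR category = 'toys']
sku=J12: ✓ → 188
sku=J48: ✗
sku=J81: ✗
sku=J22: ✓ → 13
sku=J65: ✓ → 96
sku=J33: ✗
sku=J26: ✓ → 37
sku=J75: ✗
sku=J68: ✓ → 499
sku=J43: ✗
sku=J90: ✗
sku=J14: ✗
sku=J63: ✓ → 273
sku=J13: ✓ → 215
price_sum2 = 188 + 13 + 96 + 37 + 499 + 273 + 215 = 1321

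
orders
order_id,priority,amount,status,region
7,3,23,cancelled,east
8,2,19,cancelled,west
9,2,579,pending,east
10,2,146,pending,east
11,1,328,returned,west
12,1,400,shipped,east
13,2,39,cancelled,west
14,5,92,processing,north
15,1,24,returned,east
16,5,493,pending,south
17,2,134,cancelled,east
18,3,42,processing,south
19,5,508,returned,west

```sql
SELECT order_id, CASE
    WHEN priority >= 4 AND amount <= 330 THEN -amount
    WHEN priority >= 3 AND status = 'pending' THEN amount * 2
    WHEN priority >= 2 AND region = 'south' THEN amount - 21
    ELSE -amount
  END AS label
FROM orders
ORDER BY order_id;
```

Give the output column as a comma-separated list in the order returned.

order_id=7: ELSE → -23
order_id=8: ELSE → -19
order_id=9: ELSE → -579
order_id=10: ELSE → -146
order_id=11: ELSE → -328
order_id=12: ELSE → -400
order_id=13: ELSE → -39
order_id=14: priority >= 4 AND amount <= 330 → -92
order_id=15: ELSE → -24
order_id=16: priority >= 3 AND status = 'pending' → 986
order_id=17: ELSE → -134
order_id=18: priority >= 2 AND region = 'south' → 21
order_id=19: ELSE → -508

-23, -19, -579, -146, -328, -400, -39, -92, -24, 986, -134, 21, -508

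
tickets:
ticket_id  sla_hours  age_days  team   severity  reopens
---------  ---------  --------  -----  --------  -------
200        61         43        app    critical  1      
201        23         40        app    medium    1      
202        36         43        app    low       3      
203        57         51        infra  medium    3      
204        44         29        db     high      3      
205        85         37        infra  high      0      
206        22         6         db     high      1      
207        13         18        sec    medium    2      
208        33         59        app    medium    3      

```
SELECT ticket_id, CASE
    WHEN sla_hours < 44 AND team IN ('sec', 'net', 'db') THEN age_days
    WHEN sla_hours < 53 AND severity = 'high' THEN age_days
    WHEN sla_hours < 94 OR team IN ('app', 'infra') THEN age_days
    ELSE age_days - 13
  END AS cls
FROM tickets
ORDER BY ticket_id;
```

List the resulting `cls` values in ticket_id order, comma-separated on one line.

ticket_id=200: sla_hours < 94 OR team IN ('app', 'infra') → 43
ticket_id=201: sla_hours < 94 OR team IN ('app', 'infra') → 40
ticket_id=202: sla_hours < 94 OR team IN ('app', 'infra') → 43
ticket_id=203: sla_hours < 94 OR team IN ('app', 'infra') → 51
ticket_id=204: sla_hours < 53 AND severity = 'high' → 29
ticket_id=205: sla_hours < 94 OR team IN ('app', 'infra') → 37
ticket_id=206: sla_hours < 44 AND team IN ('sec', 'net', 'db') → 6
ticket_id=207: sla_hours < 44 AND team IN ('sec', 'net', 'db') → 18
ticket_id=208: sla_hours < 94 OR team IN ('app', 'infra') → 59

43, 40, 43, 51, 29, 37, 6, 18, 59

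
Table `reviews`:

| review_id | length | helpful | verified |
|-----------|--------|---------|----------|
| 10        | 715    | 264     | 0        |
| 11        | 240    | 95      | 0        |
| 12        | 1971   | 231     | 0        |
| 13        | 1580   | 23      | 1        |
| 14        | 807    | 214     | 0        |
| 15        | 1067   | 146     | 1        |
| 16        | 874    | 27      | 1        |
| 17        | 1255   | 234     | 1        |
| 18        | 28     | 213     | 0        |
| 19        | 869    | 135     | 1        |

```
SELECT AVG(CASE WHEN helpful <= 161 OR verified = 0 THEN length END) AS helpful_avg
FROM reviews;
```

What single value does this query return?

review_id=10: ✓ → 715
review_id=11: ✓ → 240
review_id=12: ✓ → 1971
review_id=13: ✓ → 1580
review_id=14: ✓ → 807
review_id=15: ✓ → 1067
review_id=16: ✓ → 874
review_id=17: ✗
review_id=18: ✓ → 28
review_id=19: ✓ → 869
helpful_avg = (715 + 240 + 1971 + 1580 + 807 + 1067 + 874 + 28 + 869) / 9 = 905.6666666667

905.6666666667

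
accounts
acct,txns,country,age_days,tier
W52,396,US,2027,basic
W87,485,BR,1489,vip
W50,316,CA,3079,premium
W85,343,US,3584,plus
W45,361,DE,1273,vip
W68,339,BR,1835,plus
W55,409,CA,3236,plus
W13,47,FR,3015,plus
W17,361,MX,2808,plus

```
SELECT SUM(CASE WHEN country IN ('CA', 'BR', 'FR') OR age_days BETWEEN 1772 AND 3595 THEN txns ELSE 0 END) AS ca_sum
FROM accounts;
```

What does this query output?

acct=W52: ✓ → 396
acct=W87: ✓ → 485
acct=W50: ✓ → 316
acct=W85: ✓ → 343
acct=W45: ✗
acct=W68: ✓ → 339
acct=W55: ✓ → 409
acct=W13: ✓ → 47
acct=W17: ✓ → 361
ca_sum = 396 + 485 + 316 + 343 + 339 + 409 + 47 + 361 = 2696

2696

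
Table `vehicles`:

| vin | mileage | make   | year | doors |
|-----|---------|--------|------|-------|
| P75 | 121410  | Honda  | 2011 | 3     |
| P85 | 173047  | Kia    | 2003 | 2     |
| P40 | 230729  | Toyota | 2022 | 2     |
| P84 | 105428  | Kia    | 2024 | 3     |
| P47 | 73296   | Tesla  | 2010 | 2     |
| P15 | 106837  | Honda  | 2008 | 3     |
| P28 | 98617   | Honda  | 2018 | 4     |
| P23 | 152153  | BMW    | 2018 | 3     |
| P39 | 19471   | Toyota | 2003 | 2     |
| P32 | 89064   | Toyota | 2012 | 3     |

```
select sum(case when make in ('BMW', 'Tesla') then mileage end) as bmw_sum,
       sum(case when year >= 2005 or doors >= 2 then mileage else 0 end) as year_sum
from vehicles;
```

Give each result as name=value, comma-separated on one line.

[bmw_sum: make in ('BMW', 'Tesla')]
vin=P75: ✗
vin=P85: ✗
vin=P40: ✗
vin=P84: ✗
vin=P47: ✓ → 73296
vin=P15: ✗
vin=P28: ✗
vin=P23: ✓ → 152153
vin=P39: ✗
vin=P32: ✗
bmw_sum = 73296 + 152153 = 225449
—
[year_sum: year >= 2005 or doors >= 2]
vin=P75: ✓ → 121410
vin=P85: ✓ → 173047
vin=P40: ✓ → 230729
vin=P84: ✓ → 105428
vin=P47: ✓ → 73296
vin=P15: ✓ → 106837
vin=P28: ✓ → 98617
vin=P23: ✓ → 152153
vin=P39: ✓ → 19471
vin=P32: ✓ → 89064
year_sum = 121410 + 173047 + 230729 + 105428 + 73296 + 106837 + 98617 + 152153 + 19471 + 89064 = 1170052

bmw_sum=225449, year_sum=1170052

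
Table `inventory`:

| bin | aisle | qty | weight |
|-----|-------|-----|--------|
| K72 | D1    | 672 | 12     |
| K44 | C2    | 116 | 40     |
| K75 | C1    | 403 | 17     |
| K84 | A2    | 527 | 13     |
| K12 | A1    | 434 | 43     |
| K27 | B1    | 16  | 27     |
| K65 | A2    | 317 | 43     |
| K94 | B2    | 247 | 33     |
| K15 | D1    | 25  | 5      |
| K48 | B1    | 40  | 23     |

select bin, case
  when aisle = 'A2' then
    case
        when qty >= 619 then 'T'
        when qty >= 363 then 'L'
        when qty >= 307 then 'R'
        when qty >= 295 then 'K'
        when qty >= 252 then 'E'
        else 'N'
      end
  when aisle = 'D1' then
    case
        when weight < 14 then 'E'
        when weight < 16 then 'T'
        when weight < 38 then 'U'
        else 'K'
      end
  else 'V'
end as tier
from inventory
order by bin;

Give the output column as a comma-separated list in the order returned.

V, E, V, V, V, R, E, V, L, V

bin=K12: aisle='A1' → outer ELSE → V
bin=K15: aisle='D1' → inner[weight < 14] → E
bin=K27: aisle='B1' → outer ELSE → V
bin=K44: aisle='C2' → outer ELSE → V
bin=K48: aisle='B1' → outer ELSE → V
bin=K65: aisle='A2' → inner[qty >= 307] → R
bin=K72: aisle='D1' → inner[weight < 14] → E
bin=K75: aisle='C1' → outer ELSE → V
bin=K84: aisle='A2' → inner[qty >= 363] → L
bin=K94: aisle='B2' → outer ELSE → V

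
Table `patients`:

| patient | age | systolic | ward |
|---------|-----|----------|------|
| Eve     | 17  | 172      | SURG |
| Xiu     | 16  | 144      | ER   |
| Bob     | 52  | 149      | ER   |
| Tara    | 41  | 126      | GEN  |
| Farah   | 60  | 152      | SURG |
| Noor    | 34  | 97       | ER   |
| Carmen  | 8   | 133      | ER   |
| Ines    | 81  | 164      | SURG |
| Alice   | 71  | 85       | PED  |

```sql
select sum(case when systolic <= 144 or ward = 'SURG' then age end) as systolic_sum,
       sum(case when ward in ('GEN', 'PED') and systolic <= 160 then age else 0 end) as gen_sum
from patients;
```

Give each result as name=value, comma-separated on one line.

[systolic_sum: systolic <= 144 or ward = 'SURG']
patient=Eve: ✓ → 17
patient=Xiu: ✓ → 16
patient=Bob: ✗
patient=Tara: ✓ → 41
patient=Farah: ✓ → 60
patient=Noor: ✓ → 34
patient=Carmen: ✓ → 8
patient=Ines: ✓ → 81
patient=Alice: ✓ → 71
systolic_sum = 17 + 16 + 41 + 60 + 34 + 8 + 81 + 71 = 328
—
[gen_sum: ward in ('GEN', 'PED') and systolic <= 160]
patient=Eve: ✗
patient=Xiu: ✗
patient=Bob: ✗
patient=Tara: ✓ → 41
patient=Farah: ✗
patient=Noor: ✗
patient=Carmen: ✗
patient=Ines: ✗
patient=Alice: ✓ → 71
gen_sum = 41 + 71 = 112

systolic_sum=328, gen_sum=112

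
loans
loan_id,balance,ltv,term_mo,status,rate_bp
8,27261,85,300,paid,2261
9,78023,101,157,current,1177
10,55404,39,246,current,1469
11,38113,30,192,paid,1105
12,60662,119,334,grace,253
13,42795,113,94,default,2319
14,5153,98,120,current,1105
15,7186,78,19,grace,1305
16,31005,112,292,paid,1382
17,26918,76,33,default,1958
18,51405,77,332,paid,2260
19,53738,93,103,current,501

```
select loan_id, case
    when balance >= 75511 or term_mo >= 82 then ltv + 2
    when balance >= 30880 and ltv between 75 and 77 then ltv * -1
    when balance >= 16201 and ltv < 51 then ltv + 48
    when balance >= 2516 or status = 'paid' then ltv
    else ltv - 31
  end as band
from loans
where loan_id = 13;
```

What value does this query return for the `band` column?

115

loan_id = 13: balance=42795, ltv=113, term_mo=94, status=default, rate_bp=2319.
balance >= 75511 or term_mo >= 82 → true → 115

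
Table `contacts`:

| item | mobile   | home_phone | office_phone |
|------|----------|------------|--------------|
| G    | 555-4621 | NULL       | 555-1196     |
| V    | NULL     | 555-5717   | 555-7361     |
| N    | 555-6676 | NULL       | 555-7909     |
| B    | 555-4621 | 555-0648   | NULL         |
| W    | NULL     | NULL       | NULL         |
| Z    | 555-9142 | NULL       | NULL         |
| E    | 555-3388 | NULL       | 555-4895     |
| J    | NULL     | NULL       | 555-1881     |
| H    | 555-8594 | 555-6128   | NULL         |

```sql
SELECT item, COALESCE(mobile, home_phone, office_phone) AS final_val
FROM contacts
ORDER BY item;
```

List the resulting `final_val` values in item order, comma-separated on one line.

555-4621, 555-3388, 555-4621, 555-8594, 555-1881, 555-6676, 555-5717, NULL, 555-9142

item=B: mobile=555-4621 → 555-4621
item=E: mobile=555-3388 → 555-3388
item=G: mobile=555-4621 → 555-4621
item=H: mobile=555-8594 → 555-8594
item=J: mobile=NULL, home_phone=NULL, office_phone=555-1881 → 555-1881
item=N: mobile=555-6676 → 555-6676
item=V: mobile=NULL, home_phone=555-5717 → 555-5717
item=W: mobile=NULL, home_phone=NULL, office_phone=NULL (all NULL) → NULL
item=Z: mobile=555-9142 → 555-9142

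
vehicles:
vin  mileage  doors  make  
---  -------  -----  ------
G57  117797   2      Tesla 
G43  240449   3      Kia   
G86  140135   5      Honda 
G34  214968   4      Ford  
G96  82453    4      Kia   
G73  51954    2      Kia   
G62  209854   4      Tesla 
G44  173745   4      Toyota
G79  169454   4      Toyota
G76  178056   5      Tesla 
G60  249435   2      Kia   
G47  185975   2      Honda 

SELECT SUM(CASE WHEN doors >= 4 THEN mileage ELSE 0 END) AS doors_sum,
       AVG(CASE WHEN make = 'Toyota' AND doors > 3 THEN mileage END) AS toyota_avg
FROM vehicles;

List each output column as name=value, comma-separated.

doors_sum=1168665, toyota_avg=171599.5

[doors_sum: doors >= 4]
vin=G57: ✗
vin=G43: ✗
vin=G86: ✓ → 140135
vin=G34: ✓ → 214968
vin=G96: ✓ → 82453
vin=G73: ✗
vin=G62: ✓ → 209854
vin=G44: ✓ → 173745
vin=G79: ✓ → 169454
vin=G76: ✓ → 178056
vin=G60: ✗
vin=G47: ✗
doors_sum = 140135 + 214968 + 82453 + 209854 + 173745 + 169454 + 178056 = 1168665
—
[toyota_avg: make = 'Toyota' AND doors > 3]
vin=G57: ✗
vin=G43: ✗
vin=G86: ✗
vin=G34: ✗
vin=G96: ✗
vin=G73: ✗
vin=G62: ✗
vin=G44: ✓ → 173745
vin=G79: ✓ → 169454
vin=G76: ✗
vin=G60: ✗
vin=G47: ✗
toyota_avg = (173745 + 169454) / 2 = 171599.5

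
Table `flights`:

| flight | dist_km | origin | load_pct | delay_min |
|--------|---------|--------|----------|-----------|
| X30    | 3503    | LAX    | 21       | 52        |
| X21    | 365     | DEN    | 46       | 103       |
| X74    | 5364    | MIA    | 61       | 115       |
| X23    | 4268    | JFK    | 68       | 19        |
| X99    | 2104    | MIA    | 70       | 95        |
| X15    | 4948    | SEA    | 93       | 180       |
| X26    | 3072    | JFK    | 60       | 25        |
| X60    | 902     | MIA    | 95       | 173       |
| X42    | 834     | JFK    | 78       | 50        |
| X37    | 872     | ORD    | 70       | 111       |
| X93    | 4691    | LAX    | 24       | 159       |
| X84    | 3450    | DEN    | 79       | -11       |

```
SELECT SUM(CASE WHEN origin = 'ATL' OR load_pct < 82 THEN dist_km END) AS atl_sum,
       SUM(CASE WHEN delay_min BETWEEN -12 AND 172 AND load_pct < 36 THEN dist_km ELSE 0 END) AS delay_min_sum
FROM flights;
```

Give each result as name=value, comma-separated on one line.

[atl_sum: origin = 'ATL' OR load_pct < 82]
flight=X30: ✓ → 3503
flight=X21: ✓ → 365
flight=X74: ✓ → 5364
flight=X23: ✓ → 4268
flight=X99: ✓ → 2104
flight=X15: ✗
flight=X26: ✓ → 3072
flight=X60: ✗
flight=X42: ✓ → 834
flight=X37: ✓ → 872
flight=X93: ✓ → 4691
flight=X84: ✓ → 3450
atl_sum = 3503 + 365 + 5364 + 4268 + 2104 + 3072 + 834 + 872 + 4691 + 3450 = 28523
—
[delay_min_sum: delay_min BETWEEN -12 AND 172 AND load_pct < 36]
flight=X30: ✓ → 3503
flight=X21: ✗
flight=X74: ✗
flight=X23: ✗
flight=X99: ✗
flight=X15: ✗
flight=X26: ✗
flight=X60: ✗
flight=X42: ✗
flight=X37: ✗
flight=X93: ✓ → 4691
flight=X84: ✗
delay_min_sum = 3503 + 4691 = 8194

atl_sum=28523, delay_min_sum=8194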